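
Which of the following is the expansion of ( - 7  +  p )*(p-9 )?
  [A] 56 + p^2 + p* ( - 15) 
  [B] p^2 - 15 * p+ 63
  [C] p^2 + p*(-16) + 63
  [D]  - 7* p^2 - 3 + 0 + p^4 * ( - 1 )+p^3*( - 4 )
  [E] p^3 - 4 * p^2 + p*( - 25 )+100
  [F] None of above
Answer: C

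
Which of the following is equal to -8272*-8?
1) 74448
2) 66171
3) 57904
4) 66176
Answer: 4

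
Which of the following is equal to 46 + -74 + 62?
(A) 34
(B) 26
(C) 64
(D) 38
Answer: A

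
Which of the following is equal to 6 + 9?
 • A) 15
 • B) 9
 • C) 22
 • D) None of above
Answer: A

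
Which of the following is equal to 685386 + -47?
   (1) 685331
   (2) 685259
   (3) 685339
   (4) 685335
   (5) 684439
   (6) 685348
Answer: 3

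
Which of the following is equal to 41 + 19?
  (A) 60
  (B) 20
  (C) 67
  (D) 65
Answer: A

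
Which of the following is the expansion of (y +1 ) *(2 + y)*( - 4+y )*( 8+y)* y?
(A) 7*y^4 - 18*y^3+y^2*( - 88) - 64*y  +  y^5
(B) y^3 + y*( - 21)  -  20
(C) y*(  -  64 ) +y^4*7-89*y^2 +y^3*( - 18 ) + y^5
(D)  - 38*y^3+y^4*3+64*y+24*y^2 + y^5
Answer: A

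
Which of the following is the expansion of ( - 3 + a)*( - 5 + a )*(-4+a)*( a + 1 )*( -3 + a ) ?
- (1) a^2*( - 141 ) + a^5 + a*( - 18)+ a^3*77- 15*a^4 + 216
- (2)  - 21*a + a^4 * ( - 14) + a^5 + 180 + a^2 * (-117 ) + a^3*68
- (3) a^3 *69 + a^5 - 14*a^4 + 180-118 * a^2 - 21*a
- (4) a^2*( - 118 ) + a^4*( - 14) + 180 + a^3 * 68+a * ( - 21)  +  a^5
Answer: 4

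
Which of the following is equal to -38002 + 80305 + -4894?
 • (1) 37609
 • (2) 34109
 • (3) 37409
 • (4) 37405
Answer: 3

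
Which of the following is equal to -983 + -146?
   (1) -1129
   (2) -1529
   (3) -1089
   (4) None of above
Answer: 1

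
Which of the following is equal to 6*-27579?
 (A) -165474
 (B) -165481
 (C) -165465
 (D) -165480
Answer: A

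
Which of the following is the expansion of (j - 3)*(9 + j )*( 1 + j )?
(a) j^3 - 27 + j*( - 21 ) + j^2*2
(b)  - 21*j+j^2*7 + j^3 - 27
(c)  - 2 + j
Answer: b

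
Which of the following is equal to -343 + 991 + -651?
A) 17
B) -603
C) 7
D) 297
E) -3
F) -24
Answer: E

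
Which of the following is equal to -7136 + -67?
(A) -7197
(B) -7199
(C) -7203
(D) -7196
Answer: C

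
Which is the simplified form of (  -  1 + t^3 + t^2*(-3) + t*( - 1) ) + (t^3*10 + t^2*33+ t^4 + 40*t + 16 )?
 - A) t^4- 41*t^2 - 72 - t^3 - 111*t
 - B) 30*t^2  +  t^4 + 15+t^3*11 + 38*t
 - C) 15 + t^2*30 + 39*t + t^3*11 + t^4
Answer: C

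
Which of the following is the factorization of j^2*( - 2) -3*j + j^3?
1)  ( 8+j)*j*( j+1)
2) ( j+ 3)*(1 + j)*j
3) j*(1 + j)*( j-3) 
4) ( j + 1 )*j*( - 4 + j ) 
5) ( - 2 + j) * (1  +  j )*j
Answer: 3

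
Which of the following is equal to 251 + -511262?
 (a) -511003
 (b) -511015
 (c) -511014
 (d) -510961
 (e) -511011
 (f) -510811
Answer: e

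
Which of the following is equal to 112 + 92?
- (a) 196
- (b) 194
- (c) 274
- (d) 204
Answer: d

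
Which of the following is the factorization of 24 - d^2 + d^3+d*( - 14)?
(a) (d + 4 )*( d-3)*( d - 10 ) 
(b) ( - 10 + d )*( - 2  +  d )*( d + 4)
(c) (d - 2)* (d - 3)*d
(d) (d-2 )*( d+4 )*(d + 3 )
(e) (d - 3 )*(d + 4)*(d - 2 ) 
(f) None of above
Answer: e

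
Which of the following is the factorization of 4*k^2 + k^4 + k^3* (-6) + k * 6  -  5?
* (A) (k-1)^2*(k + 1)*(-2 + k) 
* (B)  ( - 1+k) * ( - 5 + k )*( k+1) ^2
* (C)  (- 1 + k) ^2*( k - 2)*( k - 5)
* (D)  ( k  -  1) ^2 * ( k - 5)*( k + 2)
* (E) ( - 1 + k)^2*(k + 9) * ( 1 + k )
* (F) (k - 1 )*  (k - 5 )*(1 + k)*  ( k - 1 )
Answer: F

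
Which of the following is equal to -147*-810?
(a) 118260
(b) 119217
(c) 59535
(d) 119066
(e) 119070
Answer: e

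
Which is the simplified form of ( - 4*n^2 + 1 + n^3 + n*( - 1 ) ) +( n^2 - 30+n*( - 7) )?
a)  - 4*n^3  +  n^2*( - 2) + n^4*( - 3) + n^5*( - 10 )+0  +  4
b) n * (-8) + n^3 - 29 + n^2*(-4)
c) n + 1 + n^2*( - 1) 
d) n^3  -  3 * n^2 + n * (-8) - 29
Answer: d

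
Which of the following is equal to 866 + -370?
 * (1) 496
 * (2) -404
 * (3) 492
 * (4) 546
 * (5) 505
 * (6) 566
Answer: 1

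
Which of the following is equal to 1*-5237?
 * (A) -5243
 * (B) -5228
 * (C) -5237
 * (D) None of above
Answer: C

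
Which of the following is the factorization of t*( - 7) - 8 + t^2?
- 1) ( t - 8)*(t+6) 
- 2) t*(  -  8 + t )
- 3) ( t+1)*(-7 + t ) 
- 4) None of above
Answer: 4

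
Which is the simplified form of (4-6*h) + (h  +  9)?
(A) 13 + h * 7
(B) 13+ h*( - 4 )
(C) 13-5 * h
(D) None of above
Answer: C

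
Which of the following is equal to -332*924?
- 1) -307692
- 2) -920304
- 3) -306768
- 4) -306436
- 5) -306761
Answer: 3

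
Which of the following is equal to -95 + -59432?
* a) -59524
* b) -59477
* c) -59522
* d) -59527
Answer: d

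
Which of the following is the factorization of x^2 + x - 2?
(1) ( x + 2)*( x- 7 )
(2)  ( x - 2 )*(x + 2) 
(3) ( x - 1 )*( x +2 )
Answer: 3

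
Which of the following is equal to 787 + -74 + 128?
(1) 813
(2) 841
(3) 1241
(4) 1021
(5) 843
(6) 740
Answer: 2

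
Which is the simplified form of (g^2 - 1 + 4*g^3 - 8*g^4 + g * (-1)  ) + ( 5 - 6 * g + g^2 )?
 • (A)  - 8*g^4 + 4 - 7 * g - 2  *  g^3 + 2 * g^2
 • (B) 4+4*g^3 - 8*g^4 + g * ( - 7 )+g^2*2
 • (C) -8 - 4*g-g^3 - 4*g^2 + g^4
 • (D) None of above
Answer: B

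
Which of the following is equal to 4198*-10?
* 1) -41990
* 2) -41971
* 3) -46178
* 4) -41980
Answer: 4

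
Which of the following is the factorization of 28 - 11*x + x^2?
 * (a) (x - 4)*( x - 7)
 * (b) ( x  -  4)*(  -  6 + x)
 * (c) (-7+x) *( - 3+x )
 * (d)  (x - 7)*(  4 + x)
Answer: a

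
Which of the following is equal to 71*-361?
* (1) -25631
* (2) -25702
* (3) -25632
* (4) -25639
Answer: 1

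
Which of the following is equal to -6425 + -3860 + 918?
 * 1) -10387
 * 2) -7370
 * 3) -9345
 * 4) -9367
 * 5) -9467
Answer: 4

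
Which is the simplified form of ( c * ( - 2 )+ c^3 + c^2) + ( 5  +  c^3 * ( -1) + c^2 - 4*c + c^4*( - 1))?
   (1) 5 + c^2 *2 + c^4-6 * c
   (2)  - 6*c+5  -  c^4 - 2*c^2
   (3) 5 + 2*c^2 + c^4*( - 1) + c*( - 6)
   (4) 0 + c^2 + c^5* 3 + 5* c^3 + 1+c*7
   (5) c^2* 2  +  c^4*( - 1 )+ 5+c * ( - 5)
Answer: 3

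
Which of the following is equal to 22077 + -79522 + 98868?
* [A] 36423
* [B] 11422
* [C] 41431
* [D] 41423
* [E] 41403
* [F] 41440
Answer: D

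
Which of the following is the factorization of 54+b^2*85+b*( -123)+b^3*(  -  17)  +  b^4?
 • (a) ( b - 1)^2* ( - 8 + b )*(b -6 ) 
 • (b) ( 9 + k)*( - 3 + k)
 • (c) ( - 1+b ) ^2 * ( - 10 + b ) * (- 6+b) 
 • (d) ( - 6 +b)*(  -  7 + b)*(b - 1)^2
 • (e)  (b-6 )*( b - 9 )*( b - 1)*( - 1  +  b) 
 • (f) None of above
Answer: e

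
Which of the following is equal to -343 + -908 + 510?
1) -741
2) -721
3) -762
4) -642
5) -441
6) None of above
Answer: 1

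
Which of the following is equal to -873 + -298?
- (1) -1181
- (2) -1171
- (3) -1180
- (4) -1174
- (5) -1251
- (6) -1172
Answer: 2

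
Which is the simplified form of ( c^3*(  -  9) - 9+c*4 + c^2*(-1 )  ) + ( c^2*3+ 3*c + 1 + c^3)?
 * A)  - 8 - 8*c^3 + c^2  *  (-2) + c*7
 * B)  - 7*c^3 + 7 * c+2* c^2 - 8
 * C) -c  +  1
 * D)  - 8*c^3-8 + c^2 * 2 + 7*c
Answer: D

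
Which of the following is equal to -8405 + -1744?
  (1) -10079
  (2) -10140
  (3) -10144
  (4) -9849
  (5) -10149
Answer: 5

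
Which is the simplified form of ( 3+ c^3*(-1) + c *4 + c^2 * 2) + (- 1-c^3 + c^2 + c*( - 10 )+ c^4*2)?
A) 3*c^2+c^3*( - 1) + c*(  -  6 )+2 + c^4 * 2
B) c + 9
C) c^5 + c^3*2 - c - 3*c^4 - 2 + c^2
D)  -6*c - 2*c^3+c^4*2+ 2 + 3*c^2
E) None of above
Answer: D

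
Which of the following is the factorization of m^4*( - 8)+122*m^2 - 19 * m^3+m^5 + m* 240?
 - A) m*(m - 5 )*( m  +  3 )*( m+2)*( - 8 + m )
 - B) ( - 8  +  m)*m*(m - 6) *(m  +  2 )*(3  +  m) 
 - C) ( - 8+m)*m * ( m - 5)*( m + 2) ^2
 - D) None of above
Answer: A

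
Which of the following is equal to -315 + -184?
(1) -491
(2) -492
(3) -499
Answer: 3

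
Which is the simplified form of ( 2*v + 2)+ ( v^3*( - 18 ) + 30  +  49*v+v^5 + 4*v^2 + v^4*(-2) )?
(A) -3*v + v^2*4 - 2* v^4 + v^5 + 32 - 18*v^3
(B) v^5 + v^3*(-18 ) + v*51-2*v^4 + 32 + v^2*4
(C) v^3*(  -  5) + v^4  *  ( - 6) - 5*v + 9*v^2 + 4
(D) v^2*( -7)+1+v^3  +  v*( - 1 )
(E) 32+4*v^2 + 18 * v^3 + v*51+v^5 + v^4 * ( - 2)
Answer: B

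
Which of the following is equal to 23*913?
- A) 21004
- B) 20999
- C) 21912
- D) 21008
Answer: B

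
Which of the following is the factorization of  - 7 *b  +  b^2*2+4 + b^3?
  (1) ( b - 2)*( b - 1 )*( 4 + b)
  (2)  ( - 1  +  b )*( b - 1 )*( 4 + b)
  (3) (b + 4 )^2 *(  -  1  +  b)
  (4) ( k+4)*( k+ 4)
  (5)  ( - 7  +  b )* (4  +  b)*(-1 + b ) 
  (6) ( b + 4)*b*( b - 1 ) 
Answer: 2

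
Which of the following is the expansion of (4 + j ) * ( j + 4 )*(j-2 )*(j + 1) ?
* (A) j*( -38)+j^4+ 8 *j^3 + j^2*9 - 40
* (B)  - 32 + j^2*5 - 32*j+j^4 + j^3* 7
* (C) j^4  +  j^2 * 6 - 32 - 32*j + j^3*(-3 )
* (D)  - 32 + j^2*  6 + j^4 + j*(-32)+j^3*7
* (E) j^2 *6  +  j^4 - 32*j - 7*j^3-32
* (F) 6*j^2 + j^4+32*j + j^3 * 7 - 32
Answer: D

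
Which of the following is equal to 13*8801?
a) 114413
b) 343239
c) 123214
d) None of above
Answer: a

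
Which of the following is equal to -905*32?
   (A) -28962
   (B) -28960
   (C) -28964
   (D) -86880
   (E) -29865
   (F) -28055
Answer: B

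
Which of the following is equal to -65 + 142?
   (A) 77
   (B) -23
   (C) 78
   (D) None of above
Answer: A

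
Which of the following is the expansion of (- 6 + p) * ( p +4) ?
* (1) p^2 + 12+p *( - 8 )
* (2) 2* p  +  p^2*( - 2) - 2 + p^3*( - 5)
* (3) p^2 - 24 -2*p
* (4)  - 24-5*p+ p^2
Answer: 3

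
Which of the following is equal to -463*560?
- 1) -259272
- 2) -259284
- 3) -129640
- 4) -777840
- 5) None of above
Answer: 5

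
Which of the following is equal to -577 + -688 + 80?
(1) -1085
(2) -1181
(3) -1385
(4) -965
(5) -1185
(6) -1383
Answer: 5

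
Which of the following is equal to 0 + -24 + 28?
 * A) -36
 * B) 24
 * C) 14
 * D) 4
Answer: D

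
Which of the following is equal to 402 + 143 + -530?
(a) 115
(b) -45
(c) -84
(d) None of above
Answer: d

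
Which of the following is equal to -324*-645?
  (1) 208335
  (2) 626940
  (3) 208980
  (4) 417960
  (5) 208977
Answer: 3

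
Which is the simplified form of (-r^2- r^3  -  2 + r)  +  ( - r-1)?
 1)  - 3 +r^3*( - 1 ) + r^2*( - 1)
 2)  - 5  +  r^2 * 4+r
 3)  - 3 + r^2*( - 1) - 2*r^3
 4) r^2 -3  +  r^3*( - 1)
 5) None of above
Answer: 1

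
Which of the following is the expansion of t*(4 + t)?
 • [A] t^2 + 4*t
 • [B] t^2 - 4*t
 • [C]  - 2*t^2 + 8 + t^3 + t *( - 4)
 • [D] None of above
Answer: A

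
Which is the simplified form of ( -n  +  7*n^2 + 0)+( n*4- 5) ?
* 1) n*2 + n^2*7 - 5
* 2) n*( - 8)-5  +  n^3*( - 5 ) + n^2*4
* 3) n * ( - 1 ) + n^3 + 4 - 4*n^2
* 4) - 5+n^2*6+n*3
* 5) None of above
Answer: 5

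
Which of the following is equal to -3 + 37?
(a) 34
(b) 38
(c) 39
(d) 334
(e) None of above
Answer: a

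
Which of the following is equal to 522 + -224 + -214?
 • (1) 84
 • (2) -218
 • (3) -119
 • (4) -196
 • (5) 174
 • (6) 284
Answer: 1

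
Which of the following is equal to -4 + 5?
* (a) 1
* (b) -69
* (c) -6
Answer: a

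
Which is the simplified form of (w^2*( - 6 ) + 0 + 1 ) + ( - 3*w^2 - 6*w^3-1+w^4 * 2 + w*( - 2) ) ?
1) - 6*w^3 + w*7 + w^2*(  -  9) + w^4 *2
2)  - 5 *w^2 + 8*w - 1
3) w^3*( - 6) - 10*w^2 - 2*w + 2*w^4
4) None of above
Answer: 4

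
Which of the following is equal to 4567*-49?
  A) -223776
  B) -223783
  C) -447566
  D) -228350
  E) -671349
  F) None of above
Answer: B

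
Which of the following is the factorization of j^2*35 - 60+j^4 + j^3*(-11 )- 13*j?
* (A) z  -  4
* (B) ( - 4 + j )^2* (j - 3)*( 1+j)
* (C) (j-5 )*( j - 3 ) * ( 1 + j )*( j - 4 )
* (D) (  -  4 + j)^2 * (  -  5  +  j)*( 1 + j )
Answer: C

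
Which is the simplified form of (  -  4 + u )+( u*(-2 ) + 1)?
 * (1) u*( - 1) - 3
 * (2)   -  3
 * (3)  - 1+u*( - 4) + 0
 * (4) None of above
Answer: 1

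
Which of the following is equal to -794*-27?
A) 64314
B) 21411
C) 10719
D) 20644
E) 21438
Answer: E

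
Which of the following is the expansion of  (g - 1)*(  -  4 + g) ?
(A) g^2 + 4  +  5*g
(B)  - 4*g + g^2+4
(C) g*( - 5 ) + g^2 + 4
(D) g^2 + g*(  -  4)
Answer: C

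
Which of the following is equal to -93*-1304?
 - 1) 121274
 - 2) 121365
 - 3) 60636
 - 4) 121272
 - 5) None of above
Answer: 4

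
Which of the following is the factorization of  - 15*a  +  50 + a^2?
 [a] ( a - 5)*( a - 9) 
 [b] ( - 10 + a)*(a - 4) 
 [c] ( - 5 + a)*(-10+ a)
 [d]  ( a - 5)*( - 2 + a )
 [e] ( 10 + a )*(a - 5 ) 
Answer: c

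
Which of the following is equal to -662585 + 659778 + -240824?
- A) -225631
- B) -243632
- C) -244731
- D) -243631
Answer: D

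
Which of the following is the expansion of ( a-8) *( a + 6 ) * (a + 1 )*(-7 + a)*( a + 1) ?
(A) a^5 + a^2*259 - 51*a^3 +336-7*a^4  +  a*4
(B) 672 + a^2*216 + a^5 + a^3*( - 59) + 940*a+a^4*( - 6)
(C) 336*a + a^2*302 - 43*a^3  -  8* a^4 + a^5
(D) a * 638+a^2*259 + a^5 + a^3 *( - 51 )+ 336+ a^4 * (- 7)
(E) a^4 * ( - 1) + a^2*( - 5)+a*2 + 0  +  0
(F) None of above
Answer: D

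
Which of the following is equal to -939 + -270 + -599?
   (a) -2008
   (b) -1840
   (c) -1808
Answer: c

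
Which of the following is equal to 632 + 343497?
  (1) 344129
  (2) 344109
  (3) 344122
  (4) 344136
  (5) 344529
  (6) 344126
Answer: 1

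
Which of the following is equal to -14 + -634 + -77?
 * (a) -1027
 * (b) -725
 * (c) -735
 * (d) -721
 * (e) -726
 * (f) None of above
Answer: b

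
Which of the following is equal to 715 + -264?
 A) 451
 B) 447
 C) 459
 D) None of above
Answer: A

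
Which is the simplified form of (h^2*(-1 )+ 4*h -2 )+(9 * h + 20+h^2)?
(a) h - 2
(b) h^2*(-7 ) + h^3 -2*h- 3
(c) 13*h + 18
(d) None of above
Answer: c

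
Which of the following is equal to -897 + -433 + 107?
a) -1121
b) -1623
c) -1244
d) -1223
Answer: d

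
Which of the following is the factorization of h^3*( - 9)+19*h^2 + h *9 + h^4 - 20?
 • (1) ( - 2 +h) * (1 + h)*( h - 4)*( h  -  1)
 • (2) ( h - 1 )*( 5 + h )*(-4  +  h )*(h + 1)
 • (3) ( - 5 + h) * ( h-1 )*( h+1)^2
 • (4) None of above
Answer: 4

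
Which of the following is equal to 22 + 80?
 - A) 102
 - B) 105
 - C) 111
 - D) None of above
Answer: A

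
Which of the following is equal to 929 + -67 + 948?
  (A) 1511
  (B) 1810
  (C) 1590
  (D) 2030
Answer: B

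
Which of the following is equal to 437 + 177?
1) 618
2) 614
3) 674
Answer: 2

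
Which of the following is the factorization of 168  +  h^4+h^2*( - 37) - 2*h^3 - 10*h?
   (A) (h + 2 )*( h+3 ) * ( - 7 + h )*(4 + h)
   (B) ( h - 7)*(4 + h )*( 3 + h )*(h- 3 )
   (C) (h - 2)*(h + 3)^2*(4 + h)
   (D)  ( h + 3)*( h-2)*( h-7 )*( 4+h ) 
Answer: D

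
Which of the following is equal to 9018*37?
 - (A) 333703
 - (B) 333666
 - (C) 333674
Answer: B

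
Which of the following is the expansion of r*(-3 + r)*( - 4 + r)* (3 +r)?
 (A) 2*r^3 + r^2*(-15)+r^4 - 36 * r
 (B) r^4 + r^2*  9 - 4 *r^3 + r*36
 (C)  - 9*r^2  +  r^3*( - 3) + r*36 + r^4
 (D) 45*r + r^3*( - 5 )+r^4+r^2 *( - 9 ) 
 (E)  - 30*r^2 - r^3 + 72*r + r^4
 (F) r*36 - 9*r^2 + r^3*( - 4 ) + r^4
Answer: F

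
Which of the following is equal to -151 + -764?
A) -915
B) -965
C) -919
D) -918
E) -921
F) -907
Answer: A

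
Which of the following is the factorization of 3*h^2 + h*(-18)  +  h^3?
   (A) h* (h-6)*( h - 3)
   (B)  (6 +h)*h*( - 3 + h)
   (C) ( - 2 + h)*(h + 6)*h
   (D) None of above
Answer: B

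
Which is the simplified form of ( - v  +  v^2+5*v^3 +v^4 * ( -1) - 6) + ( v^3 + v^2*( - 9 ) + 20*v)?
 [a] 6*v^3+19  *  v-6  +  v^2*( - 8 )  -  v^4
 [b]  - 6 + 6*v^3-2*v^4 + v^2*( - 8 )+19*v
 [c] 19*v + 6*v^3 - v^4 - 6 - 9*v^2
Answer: a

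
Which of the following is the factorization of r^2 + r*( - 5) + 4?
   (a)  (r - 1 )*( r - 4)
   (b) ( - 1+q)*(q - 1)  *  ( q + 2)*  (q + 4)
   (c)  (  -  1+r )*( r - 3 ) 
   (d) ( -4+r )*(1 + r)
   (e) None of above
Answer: a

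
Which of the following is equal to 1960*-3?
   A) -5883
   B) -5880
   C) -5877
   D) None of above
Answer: B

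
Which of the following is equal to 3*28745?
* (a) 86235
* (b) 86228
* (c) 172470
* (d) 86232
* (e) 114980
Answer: a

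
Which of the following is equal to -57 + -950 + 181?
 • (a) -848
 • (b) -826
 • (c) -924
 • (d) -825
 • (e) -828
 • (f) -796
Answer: b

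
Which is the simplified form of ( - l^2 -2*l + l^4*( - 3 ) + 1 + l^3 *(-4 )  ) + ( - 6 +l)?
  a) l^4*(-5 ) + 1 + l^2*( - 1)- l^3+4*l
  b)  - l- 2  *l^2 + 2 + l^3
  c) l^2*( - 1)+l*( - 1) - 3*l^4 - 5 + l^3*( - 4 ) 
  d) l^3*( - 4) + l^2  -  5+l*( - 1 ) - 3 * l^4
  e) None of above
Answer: c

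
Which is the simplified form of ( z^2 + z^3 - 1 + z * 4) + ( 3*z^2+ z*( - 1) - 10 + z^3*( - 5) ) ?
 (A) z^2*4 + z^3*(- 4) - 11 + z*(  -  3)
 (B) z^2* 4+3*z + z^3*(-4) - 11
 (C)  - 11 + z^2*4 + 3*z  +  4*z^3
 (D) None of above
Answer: B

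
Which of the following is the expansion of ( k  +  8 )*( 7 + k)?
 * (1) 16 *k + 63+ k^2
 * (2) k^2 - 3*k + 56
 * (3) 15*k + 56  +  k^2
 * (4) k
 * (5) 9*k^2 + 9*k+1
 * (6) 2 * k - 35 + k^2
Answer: 3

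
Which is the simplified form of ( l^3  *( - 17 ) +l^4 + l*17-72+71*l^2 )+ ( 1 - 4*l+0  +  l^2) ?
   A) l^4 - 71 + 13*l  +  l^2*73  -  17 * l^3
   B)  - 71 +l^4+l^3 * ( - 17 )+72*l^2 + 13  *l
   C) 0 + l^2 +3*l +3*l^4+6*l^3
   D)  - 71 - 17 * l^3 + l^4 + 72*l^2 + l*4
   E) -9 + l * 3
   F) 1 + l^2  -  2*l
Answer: B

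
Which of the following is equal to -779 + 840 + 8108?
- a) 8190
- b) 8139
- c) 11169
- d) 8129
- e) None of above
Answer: e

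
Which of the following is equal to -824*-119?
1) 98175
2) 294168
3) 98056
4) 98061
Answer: 3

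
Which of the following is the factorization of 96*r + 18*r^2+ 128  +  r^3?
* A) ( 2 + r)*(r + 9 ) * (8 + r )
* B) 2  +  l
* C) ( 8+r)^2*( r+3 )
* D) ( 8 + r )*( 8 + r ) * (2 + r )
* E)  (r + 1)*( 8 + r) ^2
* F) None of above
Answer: D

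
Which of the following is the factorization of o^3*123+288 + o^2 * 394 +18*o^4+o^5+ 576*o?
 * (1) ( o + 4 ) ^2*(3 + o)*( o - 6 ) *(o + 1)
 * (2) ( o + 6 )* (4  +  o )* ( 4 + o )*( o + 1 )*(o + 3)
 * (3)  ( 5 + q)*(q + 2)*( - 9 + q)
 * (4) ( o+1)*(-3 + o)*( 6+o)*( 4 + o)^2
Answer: 2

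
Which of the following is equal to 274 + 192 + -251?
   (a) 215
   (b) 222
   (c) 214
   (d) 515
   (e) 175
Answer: a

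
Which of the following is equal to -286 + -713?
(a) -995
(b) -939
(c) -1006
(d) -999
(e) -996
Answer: d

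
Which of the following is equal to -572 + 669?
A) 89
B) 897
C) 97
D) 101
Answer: C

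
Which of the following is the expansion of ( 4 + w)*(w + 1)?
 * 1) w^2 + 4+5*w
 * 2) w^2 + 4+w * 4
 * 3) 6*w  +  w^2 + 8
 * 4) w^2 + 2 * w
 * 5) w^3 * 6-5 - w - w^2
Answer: 1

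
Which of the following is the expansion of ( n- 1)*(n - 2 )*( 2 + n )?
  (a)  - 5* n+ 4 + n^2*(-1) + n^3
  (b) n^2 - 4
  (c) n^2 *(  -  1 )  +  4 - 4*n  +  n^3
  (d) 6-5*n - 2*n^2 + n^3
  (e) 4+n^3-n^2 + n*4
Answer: c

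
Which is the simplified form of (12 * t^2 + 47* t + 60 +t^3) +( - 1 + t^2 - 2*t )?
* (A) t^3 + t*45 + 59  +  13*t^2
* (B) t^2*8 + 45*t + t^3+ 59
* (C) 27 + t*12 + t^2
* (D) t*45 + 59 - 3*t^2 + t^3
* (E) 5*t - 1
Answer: A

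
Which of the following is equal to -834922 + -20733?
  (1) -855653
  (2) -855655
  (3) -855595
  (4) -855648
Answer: 2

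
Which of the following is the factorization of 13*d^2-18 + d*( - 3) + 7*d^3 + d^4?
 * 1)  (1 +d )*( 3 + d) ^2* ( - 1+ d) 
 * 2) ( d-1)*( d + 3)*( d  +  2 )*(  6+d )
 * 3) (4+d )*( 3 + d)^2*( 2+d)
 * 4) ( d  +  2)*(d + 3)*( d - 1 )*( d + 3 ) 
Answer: 4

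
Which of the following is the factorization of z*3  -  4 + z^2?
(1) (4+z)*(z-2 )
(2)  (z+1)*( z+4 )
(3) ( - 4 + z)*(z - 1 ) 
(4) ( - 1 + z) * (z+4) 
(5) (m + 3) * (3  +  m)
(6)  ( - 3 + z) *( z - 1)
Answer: 4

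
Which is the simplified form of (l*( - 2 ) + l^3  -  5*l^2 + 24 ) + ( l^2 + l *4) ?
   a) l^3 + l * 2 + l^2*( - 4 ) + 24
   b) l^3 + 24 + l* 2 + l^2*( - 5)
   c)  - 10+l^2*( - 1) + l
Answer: a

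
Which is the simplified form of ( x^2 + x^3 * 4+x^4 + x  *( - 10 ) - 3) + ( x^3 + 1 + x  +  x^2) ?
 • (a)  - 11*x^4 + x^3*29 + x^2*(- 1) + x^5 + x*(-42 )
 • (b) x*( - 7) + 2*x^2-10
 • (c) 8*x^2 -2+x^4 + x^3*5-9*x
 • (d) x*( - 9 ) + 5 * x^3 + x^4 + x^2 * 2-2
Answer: d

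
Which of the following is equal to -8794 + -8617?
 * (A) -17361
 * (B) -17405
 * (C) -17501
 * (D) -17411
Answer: D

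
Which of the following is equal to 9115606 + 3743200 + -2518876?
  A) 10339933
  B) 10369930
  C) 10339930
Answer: C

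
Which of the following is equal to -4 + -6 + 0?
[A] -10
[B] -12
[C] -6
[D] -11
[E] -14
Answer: A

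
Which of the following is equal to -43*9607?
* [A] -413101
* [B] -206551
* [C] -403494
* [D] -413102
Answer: A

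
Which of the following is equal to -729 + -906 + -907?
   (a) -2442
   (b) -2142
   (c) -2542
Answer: c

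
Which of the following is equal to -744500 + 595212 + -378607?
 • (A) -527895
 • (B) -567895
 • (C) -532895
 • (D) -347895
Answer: A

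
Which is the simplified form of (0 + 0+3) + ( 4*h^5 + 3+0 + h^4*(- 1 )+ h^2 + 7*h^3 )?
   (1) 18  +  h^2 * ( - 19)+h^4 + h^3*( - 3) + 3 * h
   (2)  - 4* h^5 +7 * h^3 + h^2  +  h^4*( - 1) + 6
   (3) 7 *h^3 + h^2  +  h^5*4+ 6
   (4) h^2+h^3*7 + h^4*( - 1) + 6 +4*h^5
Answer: 4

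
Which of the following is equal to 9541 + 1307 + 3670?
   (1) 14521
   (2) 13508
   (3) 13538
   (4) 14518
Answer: 4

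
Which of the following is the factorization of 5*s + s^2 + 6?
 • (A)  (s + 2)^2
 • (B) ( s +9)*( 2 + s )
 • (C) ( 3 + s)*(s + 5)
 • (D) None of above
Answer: D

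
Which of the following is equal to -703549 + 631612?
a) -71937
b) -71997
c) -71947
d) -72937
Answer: a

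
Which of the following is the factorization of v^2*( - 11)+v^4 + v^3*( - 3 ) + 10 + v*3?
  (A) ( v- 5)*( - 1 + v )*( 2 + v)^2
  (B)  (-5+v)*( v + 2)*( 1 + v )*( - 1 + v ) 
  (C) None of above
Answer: B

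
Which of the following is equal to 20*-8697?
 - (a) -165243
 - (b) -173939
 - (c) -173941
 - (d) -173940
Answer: d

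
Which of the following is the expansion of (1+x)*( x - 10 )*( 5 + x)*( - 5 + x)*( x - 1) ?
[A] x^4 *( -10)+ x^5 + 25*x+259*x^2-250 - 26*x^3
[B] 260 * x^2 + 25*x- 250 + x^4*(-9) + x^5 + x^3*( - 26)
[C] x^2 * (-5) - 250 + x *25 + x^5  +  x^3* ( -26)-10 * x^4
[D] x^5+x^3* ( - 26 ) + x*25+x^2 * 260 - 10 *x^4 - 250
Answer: D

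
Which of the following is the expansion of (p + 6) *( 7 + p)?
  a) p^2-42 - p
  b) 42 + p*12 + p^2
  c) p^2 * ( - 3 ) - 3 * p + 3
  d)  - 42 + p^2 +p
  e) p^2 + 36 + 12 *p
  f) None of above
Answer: f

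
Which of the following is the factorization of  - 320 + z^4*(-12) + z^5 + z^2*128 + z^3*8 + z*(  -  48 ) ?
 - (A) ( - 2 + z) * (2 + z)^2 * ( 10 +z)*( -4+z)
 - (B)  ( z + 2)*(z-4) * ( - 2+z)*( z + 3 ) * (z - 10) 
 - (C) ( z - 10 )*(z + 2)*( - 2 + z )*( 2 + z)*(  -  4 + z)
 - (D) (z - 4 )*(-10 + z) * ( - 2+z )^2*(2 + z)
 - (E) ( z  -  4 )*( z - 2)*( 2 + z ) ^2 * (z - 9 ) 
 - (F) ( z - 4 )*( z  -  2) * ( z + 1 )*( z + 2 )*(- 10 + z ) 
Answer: C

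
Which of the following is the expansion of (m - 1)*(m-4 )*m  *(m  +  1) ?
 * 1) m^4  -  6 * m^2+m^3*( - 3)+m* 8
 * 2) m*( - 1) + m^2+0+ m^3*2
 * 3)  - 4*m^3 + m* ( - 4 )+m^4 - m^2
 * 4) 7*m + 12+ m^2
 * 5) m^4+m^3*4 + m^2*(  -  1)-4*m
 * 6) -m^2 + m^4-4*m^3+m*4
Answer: 6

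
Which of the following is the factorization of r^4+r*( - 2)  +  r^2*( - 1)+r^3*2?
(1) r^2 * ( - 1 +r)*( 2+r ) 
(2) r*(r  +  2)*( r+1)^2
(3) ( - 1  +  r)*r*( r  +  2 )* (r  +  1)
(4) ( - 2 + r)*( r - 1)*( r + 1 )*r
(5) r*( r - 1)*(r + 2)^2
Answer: 3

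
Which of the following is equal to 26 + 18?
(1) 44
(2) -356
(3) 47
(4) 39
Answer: 1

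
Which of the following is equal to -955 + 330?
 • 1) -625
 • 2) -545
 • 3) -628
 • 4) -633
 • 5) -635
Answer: 1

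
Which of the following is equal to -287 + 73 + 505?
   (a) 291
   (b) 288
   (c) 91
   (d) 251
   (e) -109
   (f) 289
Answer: a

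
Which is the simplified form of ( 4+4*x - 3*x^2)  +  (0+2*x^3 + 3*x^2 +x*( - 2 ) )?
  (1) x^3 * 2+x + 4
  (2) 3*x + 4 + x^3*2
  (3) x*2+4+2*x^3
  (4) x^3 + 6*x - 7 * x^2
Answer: 3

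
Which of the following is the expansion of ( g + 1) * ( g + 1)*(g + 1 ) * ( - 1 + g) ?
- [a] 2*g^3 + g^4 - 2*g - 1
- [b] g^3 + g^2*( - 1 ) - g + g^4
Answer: a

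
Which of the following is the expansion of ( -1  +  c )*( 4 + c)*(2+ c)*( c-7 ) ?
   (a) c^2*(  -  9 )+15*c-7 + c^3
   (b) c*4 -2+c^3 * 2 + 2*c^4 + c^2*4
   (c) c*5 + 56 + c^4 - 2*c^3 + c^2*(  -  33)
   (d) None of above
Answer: d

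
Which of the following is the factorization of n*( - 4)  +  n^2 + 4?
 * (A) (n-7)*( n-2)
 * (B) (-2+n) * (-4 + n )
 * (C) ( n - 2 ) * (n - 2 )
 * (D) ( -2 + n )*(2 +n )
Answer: C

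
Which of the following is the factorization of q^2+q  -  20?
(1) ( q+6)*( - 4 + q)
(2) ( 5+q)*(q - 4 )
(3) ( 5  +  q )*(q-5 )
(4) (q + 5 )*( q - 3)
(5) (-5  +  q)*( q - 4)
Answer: 2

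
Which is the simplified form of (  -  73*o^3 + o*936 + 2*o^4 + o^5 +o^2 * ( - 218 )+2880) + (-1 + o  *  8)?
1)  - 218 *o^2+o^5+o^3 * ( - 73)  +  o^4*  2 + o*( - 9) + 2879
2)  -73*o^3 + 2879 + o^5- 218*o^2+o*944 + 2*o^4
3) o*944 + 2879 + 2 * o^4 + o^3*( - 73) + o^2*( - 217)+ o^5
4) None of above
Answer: 2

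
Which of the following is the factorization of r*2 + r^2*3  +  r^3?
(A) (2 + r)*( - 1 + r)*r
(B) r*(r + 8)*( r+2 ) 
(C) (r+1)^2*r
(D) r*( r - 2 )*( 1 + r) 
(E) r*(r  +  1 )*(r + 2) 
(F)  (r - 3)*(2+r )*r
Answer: E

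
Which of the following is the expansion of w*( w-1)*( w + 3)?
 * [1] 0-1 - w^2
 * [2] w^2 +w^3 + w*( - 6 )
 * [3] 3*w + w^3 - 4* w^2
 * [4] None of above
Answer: 4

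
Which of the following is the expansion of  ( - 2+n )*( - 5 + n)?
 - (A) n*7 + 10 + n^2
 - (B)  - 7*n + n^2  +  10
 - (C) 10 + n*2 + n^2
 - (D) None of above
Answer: B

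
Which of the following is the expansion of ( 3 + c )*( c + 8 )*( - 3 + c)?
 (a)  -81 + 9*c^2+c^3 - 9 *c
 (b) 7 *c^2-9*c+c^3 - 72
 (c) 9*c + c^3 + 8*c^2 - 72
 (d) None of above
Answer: d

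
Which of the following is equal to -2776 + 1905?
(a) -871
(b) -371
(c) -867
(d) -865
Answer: a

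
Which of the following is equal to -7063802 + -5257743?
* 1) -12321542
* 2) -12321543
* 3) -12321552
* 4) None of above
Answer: 4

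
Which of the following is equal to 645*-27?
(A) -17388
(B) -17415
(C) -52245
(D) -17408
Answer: B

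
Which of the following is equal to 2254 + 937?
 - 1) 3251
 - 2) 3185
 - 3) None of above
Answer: 3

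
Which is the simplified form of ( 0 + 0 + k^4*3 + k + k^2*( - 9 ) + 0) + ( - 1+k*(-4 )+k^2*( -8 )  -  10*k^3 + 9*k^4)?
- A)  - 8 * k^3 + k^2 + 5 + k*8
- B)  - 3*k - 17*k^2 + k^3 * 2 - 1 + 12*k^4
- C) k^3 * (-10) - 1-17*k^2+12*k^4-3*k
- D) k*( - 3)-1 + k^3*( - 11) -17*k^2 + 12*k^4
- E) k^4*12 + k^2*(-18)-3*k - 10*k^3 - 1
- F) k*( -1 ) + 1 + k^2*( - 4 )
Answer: C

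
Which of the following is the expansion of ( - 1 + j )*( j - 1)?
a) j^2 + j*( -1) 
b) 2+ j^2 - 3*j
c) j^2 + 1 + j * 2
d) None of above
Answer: d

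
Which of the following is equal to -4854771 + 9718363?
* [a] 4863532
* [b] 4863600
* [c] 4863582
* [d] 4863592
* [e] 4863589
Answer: d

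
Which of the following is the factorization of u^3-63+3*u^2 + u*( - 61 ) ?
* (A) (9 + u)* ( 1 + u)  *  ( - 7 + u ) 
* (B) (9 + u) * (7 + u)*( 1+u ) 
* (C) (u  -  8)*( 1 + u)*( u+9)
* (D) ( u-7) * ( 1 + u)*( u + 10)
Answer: A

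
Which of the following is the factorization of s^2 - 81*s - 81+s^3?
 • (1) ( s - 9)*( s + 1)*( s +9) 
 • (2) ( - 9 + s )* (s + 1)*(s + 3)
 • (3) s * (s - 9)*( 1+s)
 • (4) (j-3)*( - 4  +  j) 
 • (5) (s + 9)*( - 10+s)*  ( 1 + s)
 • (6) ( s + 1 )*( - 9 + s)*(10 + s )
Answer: 1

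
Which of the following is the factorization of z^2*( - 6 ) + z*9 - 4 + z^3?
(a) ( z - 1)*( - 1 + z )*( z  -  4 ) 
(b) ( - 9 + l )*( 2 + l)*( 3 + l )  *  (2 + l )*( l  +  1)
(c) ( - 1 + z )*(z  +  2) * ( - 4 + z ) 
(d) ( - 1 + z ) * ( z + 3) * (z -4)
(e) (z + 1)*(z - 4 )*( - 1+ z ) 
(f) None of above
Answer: a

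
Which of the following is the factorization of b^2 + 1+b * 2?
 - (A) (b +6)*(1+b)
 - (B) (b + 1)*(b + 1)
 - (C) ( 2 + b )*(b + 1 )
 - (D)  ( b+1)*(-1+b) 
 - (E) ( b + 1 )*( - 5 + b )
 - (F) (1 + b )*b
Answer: B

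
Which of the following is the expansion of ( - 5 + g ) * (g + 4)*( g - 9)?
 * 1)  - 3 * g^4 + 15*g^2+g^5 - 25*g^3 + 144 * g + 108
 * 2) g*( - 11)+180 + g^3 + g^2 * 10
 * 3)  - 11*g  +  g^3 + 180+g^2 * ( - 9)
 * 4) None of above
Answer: 4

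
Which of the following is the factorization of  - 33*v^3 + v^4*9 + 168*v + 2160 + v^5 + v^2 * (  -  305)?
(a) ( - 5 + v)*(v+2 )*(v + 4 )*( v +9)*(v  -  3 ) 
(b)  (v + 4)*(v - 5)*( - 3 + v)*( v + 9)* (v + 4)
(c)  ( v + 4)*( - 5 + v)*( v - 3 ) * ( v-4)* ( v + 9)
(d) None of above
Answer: b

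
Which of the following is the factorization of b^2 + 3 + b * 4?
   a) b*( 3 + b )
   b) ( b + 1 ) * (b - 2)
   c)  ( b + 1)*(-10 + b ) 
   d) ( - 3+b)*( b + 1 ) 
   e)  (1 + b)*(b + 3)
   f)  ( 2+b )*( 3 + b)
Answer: e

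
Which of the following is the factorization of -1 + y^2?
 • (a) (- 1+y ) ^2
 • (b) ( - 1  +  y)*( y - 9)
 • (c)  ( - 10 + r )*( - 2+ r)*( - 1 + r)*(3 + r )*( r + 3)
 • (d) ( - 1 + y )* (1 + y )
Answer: d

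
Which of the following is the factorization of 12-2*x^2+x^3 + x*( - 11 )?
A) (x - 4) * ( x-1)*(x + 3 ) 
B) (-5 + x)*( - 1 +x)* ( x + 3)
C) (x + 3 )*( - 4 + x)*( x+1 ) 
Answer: A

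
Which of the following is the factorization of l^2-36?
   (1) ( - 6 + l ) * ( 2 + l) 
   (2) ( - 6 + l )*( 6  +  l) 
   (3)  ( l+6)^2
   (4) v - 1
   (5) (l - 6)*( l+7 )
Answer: 2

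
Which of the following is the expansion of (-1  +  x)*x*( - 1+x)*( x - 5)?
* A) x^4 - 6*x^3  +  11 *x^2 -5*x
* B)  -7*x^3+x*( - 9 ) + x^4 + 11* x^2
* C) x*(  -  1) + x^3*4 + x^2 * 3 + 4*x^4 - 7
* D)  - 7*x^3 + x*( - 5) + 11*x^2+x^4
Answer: D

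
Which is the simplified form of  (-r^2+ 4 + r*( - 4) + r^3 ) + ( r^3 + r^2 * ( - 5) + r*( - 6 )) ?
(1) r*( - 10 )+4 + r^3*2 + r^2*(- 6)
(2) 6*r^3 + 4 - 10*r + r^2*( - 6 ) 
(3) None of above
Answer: 1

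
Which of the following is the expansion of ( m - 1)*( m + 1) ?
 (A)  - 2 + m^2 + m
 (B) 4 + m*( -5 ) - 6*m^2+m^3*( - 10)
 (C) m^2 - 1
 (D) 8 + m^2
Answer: C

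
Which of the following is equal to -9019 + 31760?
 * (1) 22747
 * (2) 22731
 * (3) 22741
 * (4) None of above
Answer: 3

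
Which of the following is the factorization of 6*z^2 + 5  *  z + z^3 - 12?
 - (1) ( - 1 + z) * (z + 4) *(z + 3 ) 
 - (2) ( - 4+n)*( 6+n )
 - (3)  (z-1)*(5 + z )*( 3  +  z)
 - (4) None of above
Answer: 1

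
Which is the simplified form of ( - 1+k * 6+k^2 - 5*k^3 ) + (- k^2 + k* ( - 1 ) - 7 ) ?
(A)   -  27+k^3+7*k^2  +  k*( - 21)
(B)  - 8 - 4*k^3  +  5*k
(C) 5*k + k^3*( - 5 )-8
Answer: C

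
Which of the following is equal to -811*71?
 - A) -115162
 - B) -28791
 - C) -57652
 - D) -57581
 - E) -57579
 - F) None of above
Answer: D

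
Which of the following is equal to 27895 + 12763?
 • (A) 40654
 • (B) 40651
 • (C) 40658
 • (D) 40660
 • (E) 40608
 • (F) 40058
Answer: C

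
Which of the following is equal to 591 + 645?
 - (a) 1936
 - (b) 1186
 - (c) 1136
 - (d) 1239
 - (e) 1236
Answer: e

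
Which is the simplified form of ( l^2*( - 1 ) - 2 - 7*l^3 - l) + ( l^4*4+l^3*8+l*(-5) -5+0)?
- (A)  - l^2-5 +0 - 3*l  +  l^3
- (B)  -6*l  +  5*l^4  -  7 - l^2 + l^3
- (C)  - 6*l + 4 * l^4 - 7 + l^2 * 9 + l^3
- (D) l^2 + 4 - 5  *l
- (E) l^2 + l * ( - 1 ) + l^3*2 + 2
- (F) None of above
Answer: F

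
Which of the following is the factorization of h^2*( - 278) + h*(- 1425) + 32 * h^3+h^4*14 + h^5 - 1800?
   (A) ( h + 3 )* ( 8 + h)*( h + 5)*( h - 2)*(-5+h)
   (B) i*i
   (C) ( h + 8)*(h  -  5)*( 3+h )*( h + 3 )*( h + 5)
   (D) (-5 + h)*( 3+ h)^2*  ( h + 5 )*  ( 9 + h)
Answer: C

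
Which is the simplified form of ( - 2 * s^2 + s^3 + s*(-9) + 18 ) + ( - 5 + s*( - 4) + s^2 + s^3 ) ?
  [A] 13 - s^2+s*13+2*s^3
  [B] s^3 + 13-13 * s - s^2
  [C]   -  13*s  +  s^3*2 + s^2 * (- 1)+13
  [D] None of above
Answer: C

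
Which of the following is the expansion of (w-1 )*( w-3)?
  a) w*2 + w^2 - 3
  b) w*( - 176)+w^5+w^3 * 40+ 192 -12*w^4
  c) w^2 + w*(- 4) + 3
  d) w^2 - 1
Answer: c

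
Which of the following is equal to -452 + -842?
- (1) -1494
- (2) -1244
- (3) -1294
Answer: 3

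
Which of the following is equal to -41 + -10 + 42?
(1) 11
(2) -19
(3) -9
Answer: 3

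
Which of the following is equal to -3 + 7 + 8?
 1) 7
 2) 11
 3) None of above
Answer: 3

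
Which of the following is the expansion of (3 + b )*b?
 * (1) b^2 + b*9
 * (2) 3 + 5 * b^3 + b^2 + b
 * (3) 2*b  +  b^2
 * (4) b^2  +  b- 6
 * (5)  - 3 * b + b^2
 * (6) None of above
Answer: 6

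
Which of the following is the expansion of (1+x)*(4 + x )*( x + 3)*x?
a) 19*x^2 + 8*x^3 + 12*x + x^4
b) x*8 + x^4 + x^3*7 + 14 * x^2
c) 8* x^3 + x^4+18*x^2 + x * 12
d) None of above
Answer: a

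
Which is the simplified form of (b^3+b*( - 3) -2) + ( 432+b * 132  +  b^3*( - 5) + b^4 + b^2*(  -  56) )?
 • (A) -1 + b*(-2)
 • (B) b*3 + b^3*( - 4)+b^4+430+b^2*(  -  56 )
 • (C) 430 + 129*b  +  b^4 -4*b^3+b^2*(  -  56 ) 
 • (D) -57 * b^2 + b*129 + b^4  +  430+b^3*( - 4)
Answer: C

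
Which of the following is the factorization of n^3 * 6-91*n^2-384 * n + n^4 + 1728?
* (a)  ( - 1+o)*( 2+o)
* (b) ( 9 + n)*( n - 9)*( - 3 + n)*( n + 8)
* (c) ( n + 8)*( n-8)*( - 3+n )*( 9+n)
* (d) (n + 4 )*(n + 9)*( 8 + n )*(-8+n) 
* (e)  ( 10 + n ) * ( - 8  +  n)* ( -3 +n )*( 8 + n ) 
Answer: c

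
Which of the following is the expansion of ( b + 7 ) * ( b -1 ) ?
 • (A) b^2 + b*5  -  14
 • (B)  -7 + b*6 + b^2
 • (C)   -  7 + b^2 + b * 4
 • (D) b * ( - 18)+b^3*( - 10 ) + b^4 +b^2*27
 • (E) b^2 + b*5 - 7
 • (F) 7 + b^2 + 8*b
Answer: B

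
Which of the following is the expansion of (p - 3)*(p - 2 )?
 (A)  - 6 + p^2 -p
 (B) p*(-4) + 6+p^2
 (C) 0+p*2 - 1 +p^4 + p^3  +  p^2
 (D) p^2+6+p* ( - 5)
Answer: D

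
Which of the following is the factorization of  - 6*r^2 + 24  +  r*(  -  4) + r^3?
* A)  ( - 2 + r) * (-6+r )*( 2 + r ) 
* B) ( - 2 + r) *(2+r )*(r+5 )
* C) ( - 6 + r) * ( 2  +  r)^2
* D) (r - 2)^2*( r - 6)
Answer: A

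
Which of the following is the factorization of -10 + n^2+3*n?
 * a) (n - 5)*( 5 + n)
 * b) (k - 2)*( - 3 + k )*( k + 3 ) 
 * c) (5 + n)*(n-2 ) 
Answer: c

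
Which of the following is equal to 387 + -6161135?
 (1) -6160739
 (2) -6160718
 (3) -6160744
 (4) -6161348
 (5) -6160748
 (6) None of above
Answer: 5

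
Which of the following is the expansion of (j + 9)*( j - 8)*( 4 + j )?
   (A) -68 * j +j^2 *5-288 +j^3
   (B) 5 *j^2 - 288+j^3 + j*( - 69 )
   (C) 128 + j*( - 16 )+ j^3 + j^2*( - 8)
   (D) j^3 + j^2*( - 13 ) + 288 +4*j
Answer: A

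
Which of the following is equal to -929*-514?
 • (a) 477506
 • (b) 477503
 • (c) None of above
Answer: a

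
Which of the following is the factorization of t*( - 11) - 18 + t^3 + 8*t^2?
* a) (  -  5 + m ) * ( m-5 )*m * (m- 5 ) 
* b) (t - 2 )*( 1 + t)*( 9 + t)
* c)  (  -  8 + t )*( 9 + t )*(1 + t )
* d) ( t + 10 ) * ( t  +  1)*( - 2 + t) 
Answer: b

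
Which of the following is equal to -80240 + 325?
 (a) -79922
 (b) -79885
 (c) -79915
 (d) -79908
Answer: c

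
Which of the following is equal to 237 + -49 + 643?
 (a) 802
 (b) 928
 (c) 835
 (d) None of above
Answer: d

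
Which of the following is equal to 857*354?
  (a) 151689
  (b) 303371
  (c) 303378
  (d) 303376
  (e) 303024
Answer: c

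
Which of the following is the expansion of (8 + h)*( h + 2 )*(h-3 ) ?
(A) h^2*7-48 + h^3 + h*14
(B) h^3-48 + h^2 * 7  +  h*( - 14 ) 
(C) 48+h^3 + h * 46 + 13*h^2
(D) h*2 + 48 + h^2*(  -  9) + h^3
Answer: B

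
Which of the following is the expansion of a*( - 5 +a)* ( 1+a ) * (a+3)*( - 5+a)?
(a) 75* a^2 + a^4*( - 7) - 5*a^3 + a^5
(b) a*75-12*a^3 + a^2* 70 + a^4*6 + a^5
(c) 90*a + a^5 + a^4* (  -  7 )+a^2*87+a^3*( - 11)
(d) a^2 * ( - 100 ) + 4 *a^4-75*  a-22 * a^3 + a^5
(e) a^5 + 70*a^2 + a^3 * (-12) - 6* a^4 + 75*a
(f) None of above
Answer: e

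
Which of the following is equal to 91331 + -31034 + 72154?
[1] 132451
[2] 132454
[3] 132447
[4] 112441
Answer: 1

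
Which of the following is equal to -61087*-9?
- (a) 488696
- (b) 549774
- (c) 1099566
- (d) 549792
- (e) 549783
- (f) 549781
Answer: e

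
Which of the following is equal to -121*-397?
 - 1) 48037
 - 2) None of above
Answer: 1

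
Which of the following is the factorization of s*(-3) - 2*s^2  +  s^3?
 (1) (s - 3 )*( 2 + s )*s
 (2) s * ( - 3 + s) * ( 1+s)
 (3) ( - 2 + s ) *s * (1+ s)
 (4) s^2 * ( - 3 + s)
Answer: 2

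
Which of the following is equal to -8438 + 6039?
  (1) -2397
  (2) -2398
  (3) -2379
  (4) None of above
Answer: 4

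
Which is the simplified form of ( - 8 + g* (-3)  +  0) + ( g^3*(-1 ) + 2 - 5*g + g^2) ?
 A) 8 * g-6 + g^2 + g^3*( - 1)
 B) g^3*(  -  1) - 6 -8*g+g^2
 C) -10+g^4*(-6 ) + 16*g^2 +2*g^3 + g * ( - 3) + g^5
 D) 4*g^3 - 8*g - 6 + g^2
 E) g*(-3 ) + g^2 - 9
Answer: B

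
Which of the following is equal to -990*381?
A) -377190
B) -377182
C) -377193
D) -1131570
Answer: A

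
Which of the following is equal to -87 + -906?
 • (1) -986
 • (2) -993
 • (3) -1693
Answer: 2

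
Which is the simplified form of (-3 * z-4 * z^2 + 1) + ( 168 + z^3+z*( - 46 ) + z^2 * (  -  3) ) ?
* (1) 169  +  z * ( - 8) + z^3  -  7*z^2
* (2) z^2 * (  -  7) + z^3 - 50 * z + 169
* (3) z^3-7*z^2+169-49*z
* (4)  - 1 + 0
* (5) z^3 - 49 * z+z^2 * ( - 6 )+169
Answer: 3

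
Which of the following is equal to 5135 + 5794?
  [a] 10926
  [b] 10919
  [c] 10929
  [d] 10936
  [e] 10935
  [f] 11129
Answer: c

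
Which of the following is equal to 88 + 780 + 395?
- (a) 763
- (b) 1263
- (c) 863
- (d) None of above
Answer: b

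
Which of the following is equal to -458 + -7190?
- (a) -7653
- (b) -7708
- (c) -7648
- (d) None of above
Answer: c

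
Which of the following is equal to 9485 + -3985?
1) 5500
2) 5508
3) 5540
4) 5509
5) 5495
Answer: 1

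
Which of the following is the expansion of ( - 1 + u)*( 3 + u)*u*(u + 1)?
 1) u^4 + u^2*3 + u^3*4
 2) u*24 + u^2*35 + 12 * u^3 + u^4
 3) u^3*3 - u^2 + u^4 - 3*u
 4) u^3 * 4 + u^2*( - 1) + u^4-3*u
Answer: 3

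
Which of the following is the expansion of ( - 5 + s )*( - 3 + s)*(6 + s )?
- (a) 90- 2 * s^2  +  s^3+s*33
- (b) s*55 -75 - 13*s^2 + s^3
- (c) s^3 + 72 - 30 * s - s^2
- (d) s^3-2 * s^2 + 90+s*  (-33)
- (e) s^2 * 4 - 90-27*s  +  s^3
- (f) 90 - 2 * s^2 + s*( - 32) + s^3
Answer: d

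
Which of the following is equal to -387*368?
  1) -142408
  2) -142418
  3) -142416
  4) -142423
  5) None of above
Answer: 3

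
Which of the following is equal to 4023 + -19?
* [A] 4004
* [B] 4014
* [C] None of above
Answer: A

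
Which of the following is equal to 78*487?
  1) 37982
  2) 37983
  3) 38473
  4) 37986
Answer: 4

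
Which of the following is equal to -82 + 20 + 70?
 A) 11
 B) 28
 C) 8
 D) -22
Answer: C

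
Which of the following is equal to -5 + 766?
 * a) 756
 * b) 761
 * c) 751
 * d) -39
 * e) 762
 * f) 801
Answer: b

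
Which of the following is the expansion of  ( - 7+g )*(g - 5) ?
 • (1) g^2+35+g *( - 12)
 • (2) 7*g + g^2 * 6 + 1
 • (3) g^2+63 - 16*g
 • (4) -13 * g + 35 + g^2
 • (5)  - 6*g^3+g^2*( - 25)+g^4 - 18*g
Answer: 1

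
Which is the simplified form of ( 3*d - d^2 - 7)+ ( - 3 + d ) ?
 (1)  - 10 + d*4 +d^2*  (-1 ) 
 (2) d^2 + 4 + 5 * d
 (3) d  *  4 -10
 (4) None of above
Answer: 1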